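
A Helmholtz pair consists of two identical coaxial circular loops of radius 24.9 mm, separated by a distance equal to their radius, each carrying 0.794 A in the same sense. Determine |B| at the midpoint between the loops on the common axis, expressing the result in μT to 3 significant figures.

Each loop contributes B = μ₀IR²/[2(R²+z²)^(3/2)] on the axis, with z measured from that loop.
Loop 1 (z = 0.01245 m): B₁ = 1.43×10⁻⁵ T. Loop 2 (z = 0.01245 m): B₂ = 1.43×10⁻⁵ T.
The fields add: B = B₁ + B₂ = 2.87×10⁻⁵ T.

B ≈ 28.7 μT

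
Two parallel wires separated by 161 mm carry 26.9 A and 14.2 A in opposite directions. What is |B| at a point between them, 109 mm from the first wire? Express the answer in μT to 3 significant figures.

B ≈ 104 μT

Each long wire gives B = μ₀I/(2πd). Distances are d₁ = 0.109 m and d₂ = 0.052 m.
B₁ = 4.94×10⁻⁵ T, B₂ = 5.46×10⁻⁵ T.
Between antiparallel currents both contributions point the same way, so they add. B = B₁ + B₂ = 4.94×10⁻⁵ + 5.46×10⁻⁵ = 1.04×10⁻⁴ T.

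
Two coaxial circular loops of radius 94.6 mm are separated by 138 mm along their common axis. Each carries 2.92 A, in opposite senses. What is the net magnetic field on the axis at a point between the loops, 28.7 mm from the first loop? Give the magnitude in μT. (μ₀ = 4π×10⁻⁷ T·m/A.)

B ≈ 11.6 μT

Each loop contributes B = μ₀IR²/[2(R²+z²)^(3/2)] on the axis, with z measured from that loop.
Loop 1 (z = 0.0287 m): B₁ = 1.70×10⁻⁵ T. Loop 2 (z = 0.1093 m): B₂ = 5.44×10⁻⁶ T.
The fields oppose: B = |B₁ − B₂| = 1.16×10⁻⁵ T.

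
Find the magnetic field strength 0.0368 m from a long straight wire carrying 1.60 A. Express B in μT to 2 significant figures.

B ≈ 8.7 μT

For an infinitely long straight wire, B = μ₀I/(2πd).
B = (4π×10⁻⁷ × 1.60) / (2π × 0.0368) = 8.70×10⁻⁶ T.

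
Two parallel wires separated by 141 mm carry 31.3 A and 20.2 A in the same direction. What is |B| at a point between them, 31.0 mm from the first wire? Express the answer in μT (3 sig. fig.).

Each long wire gives B = μ₀I/(2πd). Distances are d₁ = 0.031 m and d₂ = 0.11 m.
B₁ = 2.02×10⁻⁴ T, B₂ = 3.67×10⁻⁵ T.
Between parallel currents the two contributions point in opposite directions, so they subtract. B = |B₁ − B₂| = |2.02×10⁻⁴ − 3.67×10⁻⁵| = 1.65×10⁻⁴ T.

B ≈ 165 μT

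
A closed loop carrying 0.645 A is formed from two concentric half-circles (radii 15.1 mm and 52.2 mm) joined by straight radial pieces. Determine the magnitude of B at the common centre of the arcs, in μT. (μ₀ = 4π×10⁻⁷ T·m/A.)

B ≈ 9.54 μT

The radial connectors point toward the centre, so dl × r̂ = 0 and they contribute nothing.
Each semicircle gives μ₀I/(4R): inner arc 1.34×10⁻⁵ T, outer arc 3.88×10⁻⁶ T.
The two arcs carry current in opposite angular senses, so their fields oppose: B = |1.34×10⁻⁵ − 3.88×10⁻⁶| = 9.54×10⁻⁶ T.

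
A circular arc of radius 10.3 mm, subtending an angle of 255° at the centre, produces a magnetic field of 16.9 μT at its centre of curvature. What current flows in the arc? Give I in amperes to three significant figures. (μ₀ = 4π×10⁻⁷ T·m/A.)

For a circular arc, B = μ₀Iφ/(4πR) with φ in radians; here φ = 4.451 rad.
So I = 4πRB/(μ₀φ) = 4π × 0.0103 × 1.69×10⁻⁵ / (4π×10⁻⁷ × 4.451) = 0.391 A.

I ≈ 0.391 A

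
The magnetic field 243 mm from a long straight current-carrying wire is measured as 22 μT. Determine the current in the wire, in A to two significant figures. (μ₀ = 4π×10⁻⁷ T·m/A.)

I ≈ 27 A

For a long straight wire B = μ₀I/(2πd), so I = 2πdB/μ₀.
I = 2π × 0.243 × 2.20×10⁻⁵ / (4π×10⁻⁷) = 26.7 A.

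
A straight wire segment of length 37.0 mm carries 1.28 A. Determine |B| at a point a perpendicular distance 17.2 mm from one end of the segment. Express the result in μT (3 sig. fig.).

For a finite straight segment, B = (μ₀I/4πd)(sinθ₁ + sinθ₂), where θ₁, θ₂ are the angles from the perpendicular to each end.
The perpendicular foot is at one end, so the two end-offsets along the wire are 0 and L = 0.037 m.
sinθ₁ = 0/√(0²+0.0172²) = 0.0000; sinθ₂ = 0.037/√(0.037²+0.0172²) = 0.9068.
B = (4π×10⁻⁷ × 1.28) / (4π × 0.0172) × (0.0000 + 0.9068) = 6.75×10⁻⁶ T.

B ≈ 6.75 μT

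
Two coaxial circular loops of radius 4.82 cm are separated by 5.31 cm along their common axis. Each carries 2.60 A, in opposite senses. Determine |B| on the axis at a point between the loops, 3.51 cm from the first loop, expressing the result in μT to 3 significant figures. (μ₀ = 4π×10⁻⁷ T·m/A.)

Each loop contributes B = μ₀IR²/[2(R²+z²)^(3/2)] on the axis, with z measured from that loop.
Loop 1 (z = 0.0351 m): B₁ = 1.79×10⁻⁵ T. Loop 2 (z = 0.018 m): B₂ = 2.79×10⁻⁵ T.
The fields oppose: B = |B₁ − B₂| = 9.96×10⁻⁶ T.

B ≈ 9.96 μT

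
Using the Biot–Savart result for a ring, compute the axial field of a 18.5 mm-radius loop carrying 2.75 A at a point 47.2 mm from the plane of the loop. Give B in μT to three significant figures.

On the axis of a circular loop, B = μ₀IR² / [2(R²+z²)^(3/2)].
R² + z² = (0.0185)² + (0.0472)² = 0.00257 m², and (R²+z²)^(3/2) = 1.30×10⁻⁴ m³.
B = (4π×10⁻⁷ × 2.75 × 0.0003422) / (2 × 1.30×10⁻⁴) = 4.54×10⁻⁶ T.

B ≈ 4.54 μT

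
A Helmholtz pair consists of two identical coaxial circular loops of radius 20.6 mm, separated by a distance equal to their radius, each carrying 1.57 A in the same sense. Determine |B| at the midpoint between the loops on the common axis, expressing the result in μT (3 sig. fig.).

B ≈ 68.5 μT

Each loop contributes B = μ₀IR²/[2(R²+z²)^(3/2)] on the axis, with z measured from that loop.
Loop 1 (z = 0.0103 m): B₁ = 3.43×10⁻⁵ T. Loop 2 (z = 0.0103 m): B₂ = 3.43×10⁻⁵ T.
The fields add: B = B₁ + B₂ = 6.85×10⁻⁵ T.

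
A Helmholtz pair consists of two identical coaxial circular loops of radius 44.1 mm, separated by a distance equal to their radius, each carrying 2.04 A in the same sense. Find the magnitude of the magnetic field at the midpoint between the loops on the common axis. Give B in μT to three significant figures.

Each loop contributes B = μ₀IR²/[2(R²+z²)^(3/2)] on the axis, with z measured from that loop.
Loop 1 (z = 0.02205 m): B₁ = 2.08×10⁻⁵ T. Loop 2 (z = 0.02205 m): B₂ = 2.08×10⁻⁵ T.
The fields add: B = B₁ + B₂ = 4.16×10⁻⁵ T.

B ≈ 41.6 μT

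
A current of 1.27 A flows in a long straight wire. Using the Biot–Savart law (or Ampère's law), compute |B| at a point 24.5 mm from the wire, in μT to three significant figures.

B ≈ 10.4 μT

For an infinitely long straight wire, B = μ₀I/(2πd).
B = (4π×10⁻⁷ × 1.27) / (2π × 0.0245) = 1.04×10⁻⁵ T.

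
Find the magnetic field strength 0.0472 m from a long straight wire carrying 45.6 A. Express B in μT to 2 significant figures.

For an infinitely long straight wire, B = μ₀I/(2πd).
B = (4π×10⁻⁷ × 45.6) / (2π × 0.0472) = 1.93×10⁻⁴ T.

B ≈ 190 μT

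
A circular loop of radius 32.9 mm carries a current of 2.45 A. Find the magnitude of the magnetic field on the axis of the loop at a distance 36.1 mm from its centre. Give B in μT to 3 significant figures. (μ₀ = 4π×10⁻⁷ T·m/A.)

B ≈ 14.3 μT

On the axis of a circular loop, B = μ₀IR² / [2(R²+z²)^(3/2)].
R² + z² = (0.0329)² + (0.0361)² = 0.002386 m², and (R²+z²)^(3/2) = 1.17×10⁻⁴ m³.
B = (4π×10⁻⁷ × 2.45 × 0.001082) / (2 × 1.17×10⁻⁴) = 1.43×10⁻⁵ T.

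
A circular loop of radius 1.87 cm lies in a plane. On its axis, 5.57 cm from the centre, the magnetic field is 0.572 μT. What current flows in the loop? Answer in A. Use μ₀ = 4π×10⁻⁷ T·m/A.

I ≈ 0.528 A

On the axis of a loop, B = μ₀IR²/[2(R²+z²)^(3/2)], so I = 2B(R²+z²)^(3/2)/(μ₀R²).
R² + z² = 0.0003497 + 0.003102 = 0.003452 m²; raised to 3/2 gives 2.03×10⁻⁴ m³.
I = 2 × 5.72×10⁻⁷ × 2.03×10⁻⁴ / (1.26×10⁻⁶ × 0.0003497) = 0.528 A.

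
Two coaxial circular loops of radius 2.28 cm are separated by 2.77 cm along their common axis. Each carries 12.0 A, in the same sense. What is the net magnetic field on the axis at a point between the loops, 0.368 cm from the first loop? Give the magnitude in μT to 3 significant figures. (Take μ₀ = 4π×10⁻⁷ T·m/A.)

B ≈ 426 μT

Each loop contributes B = μ₀IR²/[2(R²+z²)^(3/2)] on the axis, with z measured from that loop.
Loop 1 (z = 0.00368 m): B₁ = 3.18×10⁻⁴ T. Loop 2 (z = 0.02402 m): B₂ = 1.08×10⁻⁴ T.
The fields add: B = B₁ + B₂ = 4.26×10⁻⁴ T.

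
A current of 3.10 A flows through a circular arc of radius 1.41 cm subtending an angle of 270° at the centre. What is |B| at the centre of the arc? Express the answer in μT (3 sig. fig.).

The Biot–Savart field of a circular arc at its centre is B = μ₀Iφ/(4πR), with φ = 4.712 rad.
B = (4π×10⁻⁷ × 3.10 × 4.712) / (4π × 0.0141) = 1.04×10⁻⁴ T.

B ≈ 104 μT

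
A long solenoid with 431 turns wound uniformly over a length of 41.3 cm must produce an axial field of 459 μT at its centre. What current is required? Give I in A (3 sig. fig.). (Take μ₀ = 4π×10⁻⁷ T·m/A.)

I ≈ 0.350 A

Inside a long solenoid B = μ₀nI with n = 1044 m⁻¹, so I = B/(μ₀n).
I = 4.59×10⁻⁴ / (4π×10⁻⁷ × 1044) = 0.350 A.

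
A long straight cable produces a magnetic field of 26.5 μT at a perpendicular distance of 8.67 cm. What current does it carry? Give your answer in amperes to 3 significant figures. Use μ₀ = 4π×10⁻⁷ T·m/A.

I ≈ 11.5 A

For a long straight wire B = μ₀I/(2πd), so I = 2πdB/μ₀.
I = 2π × 0.0867 × 2.65×10⁻⁵ / (4π×10⁻⁷) = 11.5 A.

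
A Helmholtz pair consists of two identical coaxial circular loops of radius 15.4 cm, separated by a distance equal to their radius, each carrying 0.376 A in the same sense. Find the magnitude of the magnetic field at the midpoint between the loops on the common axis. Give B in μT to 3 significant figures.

B ≈ 2.20 μT

Each loop contributes B = μ₀IR²/[2(R²+z²)^(3/2)] on the axis, with z measured from that loop.
Loop 1 (z = 0.077 m): B₁ = 1.10×10⁻⁶ T. Loop 2 (z = 0.077 m): B₂ = 1.10×10⁻⁶ T.
The fields add: B = B₁ + B₂ = 2.20×10⁻⁶ T.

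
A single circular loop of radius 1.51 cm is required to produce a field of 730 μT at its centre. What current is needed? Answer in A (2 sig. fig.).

I ≈ 18 A

At the centre of a circular loop B = μ₀I/(2R), so I = 2RB/μ₀.
With R = 0.0151 m, I = 2 × 0.0151 × 7.30×10⁻⁴ / (4π×10⁻⁷) = 17.5 A.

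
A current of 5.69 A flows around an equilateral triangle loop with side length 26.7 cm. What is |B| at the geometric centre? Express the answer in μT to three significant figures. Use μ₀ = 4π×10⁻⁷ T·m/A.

Each side is a finite straight segment at perpendicular distance d = a/(2 tan(π/3)) = 0.07708 m from the centre, with end-angles ±π/3.
One side contributes B₁ = (μ₀I/4πd)·2 sin(π/3) = 1.28×10⁻⁵ T.
All 3 sides add in the same direction: B = 3 × 1.28×10⁻⁵ = 3.84×10⁻⁵ T.

B ≈ 38.4 μT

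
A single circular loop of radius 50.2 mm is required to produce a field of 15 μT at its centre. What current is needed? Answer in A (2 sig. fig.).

At the centre of a circular loop B = μ₀I/(2R), so I = 2RB/μ₀.
With R = 0.0502 m, I = 2 × 0.0502 × 1.50×10⁻⁵ / (4π×10⁻⁷) = 1.20 A.

I ≈ 1.2 A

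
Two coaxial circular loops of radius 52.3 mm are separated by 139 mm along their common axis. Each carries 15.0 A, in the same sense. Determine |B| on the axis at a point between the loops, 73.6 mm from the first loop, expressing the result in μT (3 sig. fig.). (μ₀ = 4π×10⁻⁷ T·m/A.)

Each loop contributes B = μ₀IR²/[2(R²+z²)^(3/2)] on the axis, with z measured from that loop.
Loop 1 (z = 0.0736 m): B₁ = 3.50×10⁻⁵ T. Loop 2 (z = 0.0654 m): B₂ = 4.39×10⁻⁵ T.
The fields add: B = B₁ + B₂ = 7.89×10⁻⁵ T.

B ≈ 78.9 μT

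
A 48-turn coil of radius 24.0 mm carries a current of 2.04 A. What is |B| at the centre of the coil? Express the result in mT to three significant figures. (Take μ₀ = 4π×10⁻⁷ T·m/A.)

For an N-turn flat coil, B = Nμ₀I/(2R) with R = 0.024 m.
B = 48 × 5.34×10⁻⁵ T = 2.56×10⁻³ T.

B ≈ 2.56 mT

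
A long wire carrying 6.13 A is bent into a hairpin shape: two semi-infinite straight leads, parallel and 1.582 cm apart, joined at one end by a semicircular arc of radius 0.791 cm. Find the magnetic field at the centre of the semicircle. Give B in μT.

B ≈ 398 μT

The semicircular arc contributes B_arc = μ₀I·π/(4πR) = μ₀I/(4R) = 2.43×10⁻⁴ T.
Each semi-infinite lead is at perpendicular distance R = 0.00791 m from the centre, with the perpendicular foot at its near end, so it contributes μ₀I/(4πR); both point the same way, together 1.55×10⁻⁴ T.
Arc and leads all point the same direction: B = 2.43×10⁻⁴ + 1.55×10⁻⁴ = 3.98×10⁻⁴ T.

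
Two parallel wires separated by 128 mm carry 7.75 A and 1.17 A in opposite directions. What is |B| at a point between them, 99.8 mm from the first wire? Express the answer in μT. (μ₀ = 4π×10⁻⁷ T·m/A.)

Each long wire gives B = μ₀I/(2πd). Distances are d₁ = 0.0998 m and d₂ = 0.0282 m.
B₁ = 1.55×10⁻⁵ T, B₂ = 8.30×10⁻⁶ T.
Between antiparallel currents both contributions point the same way, so they add. B = B₁ + B₂ = 1.55×10⁻⁵ + 8.30×10⁻⁶ = 2.38×10⁻⁵ T.

B ≈ 23.8 μT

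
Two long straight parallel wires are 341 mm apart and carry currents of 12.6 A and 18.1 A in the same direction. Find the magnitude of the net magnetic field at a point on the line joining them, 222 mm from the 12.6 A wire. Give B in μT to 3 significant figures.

B ≈ 19.1 μT

Each long wire gives B = μ₀I/(2πd). Distances are d₁ = 0.222 m and d₂ = 0.119 m.
B₁ = 1.14×10⁻⁵ T, B₂ = 3.04×10⁻⁵ T.
Between parallel currents the two contributions point in opposite directions, so they subtract. B = |B₁ − B₂| = |1.14×10⁻⁵ − 3.04×10⁻⁵| = 1.91×10⁻⁵ T.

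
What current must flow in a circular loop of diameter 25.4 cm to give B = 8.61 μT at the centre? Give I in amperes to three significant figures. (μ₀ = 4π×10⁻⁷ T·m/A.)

I ≈ 1.74 A

At the centre of a circular loop B = μ₀I/(2R), so I = 2RB/μ₀.
With R = 0.127 m, I = 2 × 0.127 × 8.61×10⁻⁶ / (4π×10⁻⁷) = 1.74 A.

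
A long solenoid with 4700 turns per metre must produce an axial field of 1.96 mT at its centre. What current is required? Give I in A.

Inside a long solenoid B = μ₀nI with n = 4700 m⁻¹, so I = B/(μ₀n).
I = 1.96×10⁻³ / (4π×10⁻⁷ × 4700) = 0.332 A.

I ≈ 0.332 A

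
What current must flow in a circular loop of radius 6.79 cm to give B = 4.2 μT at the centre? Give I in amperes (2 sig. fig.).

I ≈ 0.45 A

At the centre of a circular loop B = μ₀I/(2R), so I = 2RB/μ₀.
With R = 0.0679 m, I = 2 × 0.0679 × 4.20×10⁻⁶ / (4π×10⁻⁷) = 0.454 A.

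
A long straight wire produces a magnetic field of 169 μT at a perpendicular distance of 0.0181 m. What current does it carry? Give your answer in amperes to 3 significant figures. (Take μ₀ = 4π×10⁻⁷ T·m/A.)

For a long straight wire B = μ₀I/(2πd), so I = 2πdB/μ₀.
I = 2π × 0.0181 × 1.69×10⁻⁴ / (4π×10⁻⁷) = 15.3 A.

I ≈ 15.3 A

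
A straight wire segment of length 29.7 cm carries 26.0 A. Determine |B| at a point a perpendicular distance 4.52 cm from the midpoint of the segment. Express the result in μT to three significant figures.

B ≈ 110 μT

For a finite straight segment, B = (μ₀I/4πd)(sinθ₁ + sinθ₂), where θ₁, θ₂ are the angles from the perpendicular to each end.
The perpendicular from the point meets the wire at its midpoint, so each end is L/2 = 0.1485 m away along the wire.
sinθ₁ = 0.1485/√(0.1485²+0.0452²) = 0.9567; sinθ₂ = 0.1485/√(0.1485²+0.0452²) = 0.9567.
B = (4π×10⁻⁷ × 26.0) / (4π × 0.0452) × (0.9567 + 0.9567) = 1.10×10⁻⁴ T.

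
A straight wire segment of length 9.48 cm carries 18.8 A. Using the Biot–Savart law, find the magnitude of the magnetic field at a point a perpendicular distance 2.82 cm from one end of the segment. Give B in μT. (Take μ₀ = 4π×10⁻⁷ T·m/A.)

For a finite straight segment, B = (μ₀I/4πd)(sinθ₁ + sinθ₂), where θ₁, θ₂ are the angles from the perpendicular to each end.
The perpendicular foot is at one end, so the two end-offsets along the wire are 0 and L = 0.0948 m.
sinθ₁ = 0/√(0²+0.0282²) = 0.0000; sinθ₂ = 0.0948/√(0.0948²+0.0282²) = 0.9585.
B = (4π×10⁻⁷ × 18.8) / (4π × 0.0282) × (0.0000 + 0.9585) = 6.39×10⁻⁵ T.

B ≈ 63.9 μT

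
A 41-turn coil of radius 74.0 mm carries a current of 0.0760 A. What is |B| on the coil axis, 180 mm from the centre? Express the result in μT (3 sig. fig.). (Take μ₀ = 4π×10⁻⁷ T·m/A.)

B ≈ 1.45 μT

For an N-turn flat coil, B = Nμ₀IR²/[2(R²+z²)^(3/2)] with R = 0.074 m, z = 0.18 m.
B = 41 × 3.55×10⁻⁸ T = 1.45×10⁻⁶ T.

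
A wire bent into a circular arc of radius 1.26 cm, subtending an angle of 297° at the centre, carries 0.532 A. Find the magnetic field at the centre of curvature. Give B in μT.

The Biot–Savart field of a circular arc at its centre is B = μ₀Iφ/(4πR), with φ = 5.184 rad.
B = (4π×10⁻⁷ × 0.532 × 5.184) / (4π × 0.0126) = 2.19×10⁻⁵ T.

B ≈ 21.9 μT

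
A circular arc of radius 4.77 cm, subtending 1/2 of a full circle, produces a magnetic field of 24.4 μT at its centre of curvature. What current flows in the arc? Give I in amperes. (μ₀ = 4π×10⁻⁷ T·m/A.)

For a circular arc, B = μ₀Iφ/(4πR) with φ in radians; here φ = 3.142 rad.
So I = 4πRB/(μ₀φ) = 4π × 0.0477 × 2.44×10⁻⁵ / (4π×10⁻⁷ × 3.142) = 3.70 A.

I ≈ 3.70 A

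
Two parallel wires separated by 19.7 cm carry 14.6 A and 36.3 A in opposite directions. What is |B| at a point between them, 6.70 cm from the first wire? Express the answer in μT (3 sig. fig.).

Each long wire gives B = μ₀I/(2πd). Distances are d₁ = 0.067 m and d₂ = 0.13 m.
B₁ = 4.36×10⁻⁵ T, B₂ = 5.58×10⁻⁵ T.
Between antiparallel currents both contributions point the same way, so they add. B = B₁ + B₂ = 4.36×10⁻⁵ + 5.58×10⁻⁵ = 9.94×10⁻⁵ T.

B ≈ 99.4 μT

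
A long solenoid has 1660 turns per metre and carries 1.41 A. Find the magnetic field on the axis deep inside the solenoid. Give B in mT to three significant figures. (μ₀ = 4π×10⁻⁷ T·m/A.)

B ≈ 2.94 mT

Inside a long solenoid, B = μ₀nI with n = 1660 turns/m.
B = 4π×10⁻⁷ × 1660 × 1.41 = 2.94×10⁻³ T.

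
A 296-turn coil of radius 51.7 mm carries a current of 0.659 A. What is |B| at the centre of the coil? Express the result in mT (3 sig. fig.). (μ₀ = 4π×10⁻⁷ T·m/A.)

B ≈ 2.37 mT

For an N-turn flat coil, B = Nμ₀I/(2R) with R = 0.0517 m.
B = 296 × 8.01×10⁻⁶ T = 2.37×10⁻³ T.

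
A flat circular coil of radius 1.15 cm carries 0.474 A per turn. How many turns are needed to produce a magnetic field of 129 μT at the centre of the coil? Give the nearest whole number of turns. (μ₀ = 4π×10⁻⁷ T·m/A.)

For an N-turn coil, B = Nμ₀I/(2R). A single turn gives B₁ = 2.59×10⁻⁵ T with R = 0.0115 m.
N = B/B₁ = 1.29×10⁻⁴ / 2.59×10⁻⁵ = 4.98.

N = 5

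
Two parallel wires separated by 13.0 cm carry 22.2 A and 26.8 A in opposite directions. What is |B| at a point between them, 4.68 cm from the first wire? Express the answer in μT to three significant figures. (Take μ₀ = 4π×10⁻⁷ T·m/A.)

B ≈ 159 μT

Each long wire gives B = μ₀I/(2πd). Distances are d₁ = 0.0468 m and d₂ = 0.0832 m.
B₁ = 9.49×10⁻⁵ T, B₂ = 6.44×10⁻⁵ T.
Between antiparallel currents both contributions point the same way, so they add. B = B₁ + B₂ = 9.49×10⁻⁵ + 6.44×10⁻⁵ = 1.59×10⁻⁴ T.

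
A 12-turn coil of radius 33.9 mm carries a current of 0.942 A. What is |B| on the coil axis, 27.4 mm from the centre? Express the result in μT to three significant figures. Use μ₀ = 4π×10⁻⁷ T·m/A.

For an N-turn flat coil, B = Nμ₀IR²/[2(R²+z²)^(3/2)] with R = 0.0339 m, z = 0.0274 m.
B = 12 × 8.21×10⁻⁶ T = 9.86×10⁻⁵ T.

B ≈ 98.6 μT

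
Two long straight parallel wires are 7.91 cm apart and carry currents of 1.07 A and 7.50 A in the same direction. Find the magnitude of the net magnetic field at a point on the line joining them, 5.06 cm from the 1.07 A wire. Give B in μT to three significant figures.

B ≈ 48.4 μT

Each long wire gives B = μ₀I/(2πd). Distances are d₁ = 0.0506 m and d₂ = 0.0285 m.
B₁ = 4.23×10⁻⁶ T, B₂ = 5.26×10⁻⁵ T.
Between parallel currents the two contributions point in opposite directions, so they subtract. B = |B₁ − B₂| = |4.23×10⁻⁶ − 5.26×10⁻⁵| = 4.84×10⁻⁵ T.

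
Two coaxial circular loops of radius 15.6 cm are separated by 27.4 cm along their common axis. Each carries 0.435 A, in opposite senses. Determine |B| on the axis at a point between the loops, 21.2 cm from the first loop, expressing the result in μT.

Each loop contributes B = μ₀IR²/[2(R²+z²)^(3/2)] on the axis, with z measured from that loop.
Loop 1 (z = 0.212 m): B₁ = 3.65×10⁻⁷ T. Loop 2 (z = 0.062 m): B₂ = 1.41×10⁻⁶ T.
The fields oppose: B = |B₁ − B₂| = 1.04×10⁻⁶ T.

B ≈ 1.04 μT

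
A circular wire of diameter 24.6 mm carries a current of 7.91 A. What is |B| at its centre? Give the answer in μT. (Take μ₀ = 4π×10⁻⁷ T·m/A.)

At the centre of a circular loop the Biot–Savart law gives B = μ₀I/(2R) (so R = 0.0123 m).
B = (4π×10⁻⁷ × 7.91) / (2 × 0.0123) = 4.04×10⁻⁴ T.

B ≈ 404 μT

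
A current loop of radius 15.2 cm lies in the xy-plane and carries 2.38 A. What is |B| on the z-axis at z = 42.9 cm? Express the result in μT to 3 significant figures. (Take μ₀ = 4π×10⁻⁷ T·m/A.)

B ≈ 0.366 μT

On the axis of a circular loop, B = μ₀IR² / [2(R²+z²)^(3/2)].
R² + z² = (0.152)² + (0.429)² = 0.2071 m², and (R²+z²)^(3/2) = 9.43×10⁻² m³.
B = (4π×10⁻⁷ × 2.38 × 0.0231) / (2 × 9.43×10⁻²) = 3.66×10⁻⁷ T.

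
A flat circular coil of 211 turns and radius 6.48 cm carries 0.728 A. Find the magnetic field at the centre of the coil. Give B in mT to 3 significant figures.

For an N-turn flat coil, B = Nμ₀I/(2R) with R = 0.0648 m.
B = 211 × 7.06×10⁻⁶ T = 1.49×10⁻³ T.

B ≈ 1.49 mT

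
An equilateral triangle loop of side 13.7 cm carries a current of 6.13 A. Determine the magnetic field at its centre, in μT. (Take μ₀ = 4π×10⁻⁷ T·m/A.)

B ≈ 80.5 μT

Each side is a finite straight segment at perpendicular distance d = a/(2 tan(π/3)) = 0.03955 m from the centre, with end-angles ±π/3.
One side contributes B₁ = (μ₀I/4πd)·2 sin(π/3) = 2.68×10⁻⁵ T.
All 3 sides add in the same direction: B = 3 × 2.68×10⁻⁵ = 8.05×10⁻⁵ T.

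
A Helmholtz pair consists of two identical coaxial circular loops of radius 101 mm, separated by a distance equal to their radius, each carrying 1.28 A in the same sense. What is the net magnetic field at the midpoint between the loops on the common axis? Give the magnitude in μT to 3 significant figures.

B ≈ 11.4 μT

Each loop contributes B = μ₀IR²/[2(R²+z²)^(3/2)] on the axis, with z measured from that loop.
Loop 1 (z = 0.0505 m): B₁ = 5.70×10⁻⁶ T. Loop 2 (z = 0.0505 m): B₂ = 5.70×10⁻⁶ T.
The fields add: B = B₁ + B₂ = 1.14×10⁻⁵ T.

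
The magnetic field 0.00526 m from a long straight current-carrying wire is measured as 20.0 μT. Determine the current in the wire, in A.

For a long straight wire B = μ₀I/(2πd), so I = 2πdB/μ₀.
I = 2π × 0.00526 × 2.00×10⁻⁵ / (4π×10⁻⁷) = 0.526 A.

I ≈ 0.526 A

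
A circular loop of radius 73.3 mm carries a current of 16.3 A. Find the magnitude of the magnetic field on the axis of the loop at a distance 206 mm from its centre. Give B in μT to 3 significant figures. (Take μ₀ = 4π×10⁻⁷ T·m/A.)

B ≈ 5.26 μT

On the axis of a circular loop, B = μ₀IR² / [2(R²+z²)^(3/2)].
R² + z² = (0.0733)² + (0.206)² = 0.04781 m², and (R²+z²)^(3/2) = 1.05×10⁻² m³.
B = (4π×10⁻⁷ × 16.3 × 0.005373) / (2 × 1.05×10⁻²) = 5.26×10⁻⁶ T.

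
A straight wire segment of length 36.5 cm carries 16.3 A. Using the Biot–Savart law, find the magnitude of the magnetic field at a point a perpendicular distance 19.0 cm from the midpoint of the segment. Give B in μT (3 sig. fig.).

For a finite straight segment, B = (μ₀I/4πd)(sinθ₁ + sinθ₂), where θ₁, θ₂ are the angles from the perpendicular to each end.
The perpendicular from the point meets the wire at its midpoint, so each end is L/2 = 0.1825 m away along the wire.
sinθ₁ = 0.1825/√(0.1825²+0.19²) = 0.6927; sinθ₂ = 0.1825/√(0.1825²+0.19²) = 0.6927.
B = (4π×10⁻⁷ × 16.3) / (4π × 0.19) × (0.6927 + 0.6927) = 1.19×10⁻⁵ T.

B ≈ 11.9 μT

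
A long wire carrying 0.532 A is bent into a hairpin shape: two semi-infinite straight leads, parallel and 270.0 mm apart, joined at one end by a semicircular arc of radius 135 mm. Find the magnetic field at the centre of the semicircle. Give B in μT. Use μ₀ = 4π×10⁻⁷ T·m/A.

B ≈ 2.03 μT

The semicircular arc contributes B_arc = μ₀I·π/(4πR) = μ₀I/(4R) = 1.24×10⁻⁶ T.
Each semi-infinite lead is at perpendicular distance R = 0.135 m from the centre, with the perpendicular foot at its near end, so it contributes μ₀I/(4πR); both point the same way, together 7.88×10⁻⁷ T.
Arc and leads all point the same direction: B = 1.24×10⁻⁶ + 7.88×10⁻⁷ = 2.03×10⁻⁶ T.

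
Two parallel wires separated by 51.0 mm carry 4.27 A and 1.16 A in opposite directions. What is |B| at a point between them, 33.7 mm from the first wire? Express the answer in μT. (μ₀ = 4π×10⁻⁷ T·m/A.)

B ≈ 38.8 μT

Each long wire gives B = μ₀I/(2πd). Distances are d₁ = 0.0337 m and d₂ = 0.0173 m.
B₁ = 2.53×10⁻⁵ T, B₂ = 1.34×10⁻⁵ T.
Between antiparallel currents both contributions point the same way, so they add. B = B₁ + B₂ = 2.53×10⁻⁵ + 1.34×10⁻⁵ = 3.88×10⁻⁵ T.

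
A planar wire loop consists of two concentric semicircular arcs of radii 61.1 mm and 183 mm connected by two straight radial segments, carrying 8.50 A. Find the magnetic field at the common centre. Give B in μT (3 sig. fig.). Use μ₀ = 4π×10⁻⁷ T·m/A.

B ≈ 29.1 μT

The radial connectors point toward the centre, so dl × r̂ = 0 and they contribute nothing.
Each semicircle gives μ₀I/(4R): inner arc 4.37×10⁻⁵ T, outer arc 1.46×10⁻⁵ T.
The two arcs carry current in opposite angular senses, so their fields oppose: B = |4.37×10⁻⁵ − 1.46×10⁻⁵| = 2.91×10⁻⁵ T.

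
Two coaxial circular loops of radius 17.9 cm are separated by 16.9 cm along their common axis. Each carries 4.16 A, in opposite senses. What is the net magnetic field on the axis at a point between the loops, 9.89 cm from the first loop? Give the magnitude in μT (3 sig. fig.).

B ≈ 2.00 μT

Each loop contributes B = μ₀IR²/[2(R²+z²)^(3/2)] on the axis, with z measured from that loop.
Loop 1 (z = 0.0989 m): B₁ = 9.79×10⁻⁶ T. Loop 2 (z = 0.0701 m): B₂ = 1.18×10⁻⁵ T.
The fields oppose: B = |B₁ − B₂| = 2.00×10⁻⁶ T.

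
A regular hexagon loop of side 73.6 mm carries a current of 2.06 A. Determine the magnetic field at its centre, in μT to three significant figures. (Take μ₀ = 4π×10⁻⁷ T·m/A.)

Each side is a finite straight segment at perpendicular distance d = a/(2 tan(π/6)) = 0.06374 m from the centre, with end-angles ±π/6.
One side contributes B₁ = (μ₀I/4πd)·2 sin(π/6) = 3.23×10⁻⁶ T.
All 6 sides add in the same direction: B = 6 × 3.23×10⁻⁶ = 1.94×10⁻⁵ T.

B ≈ 19.4 μT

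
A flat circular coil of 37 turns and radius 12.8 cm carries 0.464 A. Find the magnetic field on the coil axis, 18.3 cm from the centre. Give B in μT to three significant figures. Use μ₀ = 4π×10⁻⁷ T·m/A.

B ≈ 15.9 μT

For an N-turn flat coil, B = Nμ₀IR²/[2(R²+z²)^(3/2)] with R = 0.128 m, z = 0.183 m.
B = 37 × 4.29×10⁻⁷ T = 1.59×10⁻⁵ T.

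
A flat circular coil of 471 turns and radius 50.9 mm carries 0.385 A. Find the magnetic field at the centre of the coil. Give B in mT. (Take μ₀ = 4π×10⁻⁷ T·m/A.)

B ≈ 2.24 mT

For an N-turn flat coil, B = Nμ₀I/(2R) with R = 0.0509 m.
B = 471 × 4.75×10⁻⁶ T = 2.24×10⁻³ T.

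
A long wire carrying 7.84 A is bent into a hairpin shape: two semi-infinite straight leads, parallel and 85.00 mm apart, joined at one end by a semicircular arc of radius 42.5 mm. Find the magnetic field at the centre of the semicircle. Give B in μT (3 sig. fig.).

The semicircular arc contributes B_arc = μ₀I·π/(4πR) = μ₀I/(4R) = 5.80×10⁻⁵ T.
Each semi-infinite lead is at perpendicular distance R = 0.0425 m from the centre, with the perpendicular foot at its near end, so it contributes μ₀I/(4πR); both point the same way, together 3.69×10⁻⁵ T.
Arc and leads all point the same direction: B = 5.80×10⁻⁵ + 3.69×10⁻⁵ = 9.48×10⁻⁵ T.

B ≈ 94.8 μT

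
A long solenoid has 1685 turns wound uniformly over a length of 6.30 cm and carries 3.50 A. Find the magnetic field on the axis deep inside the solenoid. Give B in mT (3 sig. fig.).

B ≈ 118 mT

Inside a long solenoid, B = μ₀nI with n = 2.675×10⁴ turns/m.
B = 4π×10⁻⁷ × 2.675×10⁴ × 3.50 = 0.118 T.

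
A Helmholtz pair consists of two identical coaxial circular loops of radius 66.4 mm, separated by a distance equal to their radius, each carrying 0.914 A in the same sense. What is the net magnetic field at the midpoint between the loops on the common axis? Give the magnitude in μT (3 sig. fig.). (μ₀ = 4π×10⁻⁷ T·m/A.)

B ≈ 12.4 μT

Each loop contributes B = μ₀IR²/[2(R²+z²)^(3/2)] on the axis, with z measured from that loop.
Loop 1 (z = 0.0332 m): B₁ = 6.19×10⁻⁶ T. Loop 2 (z = 0.0332 m): B₂ = 6.19×10⁻⁶ T.
The fields add: B = B₁ + B₂ = 1.24×10⁻⁵ T.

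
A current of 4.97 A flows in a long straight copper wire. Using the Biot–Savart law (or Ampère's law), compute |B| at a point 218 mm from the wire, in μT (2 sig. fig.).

For an infinitely long straight wire, B = μ₀I/(2πd).
B = (4π×10⁻⁷ × 4.97) / (2π × 0.218) = 4.56×10⁻⁶ T.

B ≈ 4.6 μT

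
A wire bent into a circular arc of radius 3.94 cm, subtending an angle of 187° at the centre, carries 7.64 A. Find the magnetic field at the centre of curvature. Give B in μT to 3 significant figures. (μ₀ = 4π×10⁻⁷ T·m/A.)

The Biot–Savart field of a circular arc at its centre is B = μ₀Iφ/(4πR), with φ = 3.264 rad.
B = (4π×10⁻⁷ × 7.64 × 3.264) / (4π × 0.0394) = 6.33×10⁻⁵ T.

B ≈ 63.3 μT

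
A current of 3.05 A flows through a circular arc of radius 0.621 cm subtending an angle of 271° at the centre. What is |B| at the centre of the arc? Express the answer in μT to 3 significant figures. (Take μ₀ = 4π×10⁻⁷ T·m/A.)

B ≈ 232 μT

The Biot–Savart field of a circular arc at its centre is B = μ₀Iφ/(4πR), with φ = 4.73 rad.
B = (4π×10⁻⁷ × 3.05 × 4.73) / (4π × 0.00621) = 2.32×10⁻⁴ T.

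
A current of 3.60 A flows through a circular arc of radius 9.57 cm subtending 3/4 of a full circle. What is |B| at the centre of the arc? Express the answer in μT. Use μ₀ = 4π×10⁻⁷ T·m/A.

B ≈ 17.7 μT

The Biot–Savart field of a circular arc at its centre is B = μ₀Iφ/(4πR), with φ = 4.712 rad.
B = (4π×10⁻⁷ × 3.60 × 4.712) / (4π × 0.0957) = 1.77×10⁻⁵ T.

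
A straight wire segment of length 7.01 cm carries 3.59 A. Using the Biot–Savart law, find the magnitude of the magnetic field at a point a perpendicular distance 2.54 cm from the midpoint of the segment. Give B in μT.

For a finite straight segment, B = (μ₀I/4πd)(sinθ₁ + sinθ₂), where θ₁, θ₂ are the angles from the perpendicular to each end.
The perpendicular from the point meets the wire at its midpoint, so each end is L/2 = 0.03505 m away along the wire.
sinθ₁ = 0.03505/√(0.03505²+0.0254²) = 0.8097; sinθ₂ = 0.03505/√(0.03505²+0.0254²) = 0.8097.
B = (4π×10⁻⁷ × 3.59) / (4π × 0.0254) × (0.8097 + 0.8097) = 2.29×10⁻⁵ T.

B ≈ 22.9 μT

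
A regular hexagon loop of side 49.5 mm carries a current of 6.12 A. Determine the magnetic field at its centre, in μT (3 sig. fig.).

Each side is a finite straight segment at perpendicular distance d = a/(2 tan(π/6)) = 0.04287 m from the centre, with end-angles ±π/6.
One side contributes B₁ = (μ₀I/4πd)·2 sin(π/6) = 1.43×10⁻⁵ T.
All 6 sides add in the same direction: B = 6 × 1.43×10⁻⁵ = 8.57×10⁻⁵ T.

B ≈ 85.7 μT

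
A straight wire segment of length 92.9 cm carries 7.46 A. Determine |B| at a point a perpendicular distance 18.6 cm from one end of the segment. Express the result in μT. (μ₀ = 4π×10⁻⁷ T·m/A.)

B ≈ 3.93 μT

For a finite straight segment, B = (μ₀I/4πd)(sinθ₁ + sinθ₂), where θ₁, θ₂ are the angles from the perpendicular to each end.
The perpendicular foot is at one end, so the two end-offsets along the wire are 0 and L = 0.929 m.
sinθ₁ = 0/√(0²+0.186²) = 0.0000; sinθ₂ = 0.929/√(0.929²+0.186²) = 0.9805.
B = (4π×10⁻⁷ × 7.46) / (4π × 0.186) × (0.0000 + 0.9805) = 3.93×10⁻⁶ T.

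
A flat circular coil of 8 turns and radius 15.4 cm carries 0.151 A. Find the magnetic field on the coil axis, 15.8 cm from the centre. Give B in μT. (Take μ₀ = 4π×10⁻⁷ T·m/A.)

B ≈ 1.68 μT

For an N-turn flat coil, B = Nμ₀IR²/[2(R²+z²)^(3/2)] with R = 0.154 m, z = 0.158 m.
B = 8 × 2.09×10⁻⁷ T = 1.68×10⁻⁶ T.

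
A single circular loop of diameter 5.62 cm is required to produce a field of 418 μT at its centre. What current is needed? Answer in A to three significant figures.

At the centre of a circular loop B = μ₀I/(2R), so I = 2RB/μ₀.
With R = 0.0281 m, I = 2 × 0.0281 × 4.18×10⁻⁴ / (4π×10⁻⁷) = 18.7 A.

I ≈ 18.7 A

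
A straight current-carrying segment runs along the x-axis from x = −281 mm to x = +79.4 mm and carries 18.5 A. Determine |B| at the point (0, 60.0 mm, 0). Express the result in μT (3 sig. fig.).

B ≈ 54.8 μT

For a finite straight segment, B = (μ₀I/4πd)(sinθ₁ + sinθ₂), where θ₁, θ₂ are the angles from the perpendicular to each end.
The perpendicular distance is d = 0.06 m; the end-offsets along the wire are a = 0.281 m and b = 0.0794 m.
sinθ₁ = 0.281/√(0.281²+0.06²) = 0.9780; sinθ₂ = 0.0794/√(0.0794²+0.06²) = 0.7978.
B = (4π×10⁻⁷ × 18.5) / (4π × 0.06) × (0.9780 + 0.7978) = 5.48×10⁻⁵ T.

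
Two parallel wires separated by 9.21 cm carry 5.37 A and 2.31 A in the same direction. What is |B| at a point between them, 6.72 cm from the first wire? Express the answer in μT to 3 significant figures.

Each long wire gives B = μ₀I/(2πd). Distances are d₁ = 0.0672 m and d₂ = 0.0249 m.
B₁ = 1.60×10⁻⁵ T, B₂ = 1.86×10⁻⁵ T.
Between parallel currents the two contributions point in opposite directions, so they subtract. B = |B₁ − B₂| = |1.60×10⁻⁵ − 1.86×10⁻⁵| = 2.57×10⁻⁶ T.

B ≈ 2.57 μT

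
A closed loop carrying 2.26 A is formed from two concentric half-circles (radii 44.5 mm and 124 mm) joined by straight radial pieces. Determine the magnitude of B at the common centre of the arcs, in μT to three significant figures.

B ≈ 10.2 μT

The radial connectors point toward the centre, so dl × r̂ = 0 and they contribute nothing.
Each semicircle gives μ₀I/(4R): inner arc 1.60×10⁻⁵ T, outer arc 5.73×10⁻⁶ T.
The two arcs carry current in opposite angular senses, so their fields oppose: B = |1.60×10⁻⁵ − 5.73×10⁻⁶| = 1.02×10⁻⁵ T.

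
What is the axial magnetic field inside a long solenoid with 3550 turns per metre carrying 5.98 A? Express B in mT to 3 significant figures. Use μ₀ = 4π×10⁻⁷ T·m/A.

Inside a long solenoid, B = μ₀nI with n = 3550 turns/m.
B = 4π×10⁻⁷ × 3550 × 5.98 = 2.67×10⁻² T.

B ≈ 26.7 mT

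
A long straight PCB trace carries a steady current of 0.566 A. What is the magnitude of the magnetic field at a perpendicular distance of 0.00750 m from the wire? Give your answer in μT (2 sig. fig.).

B ≈ 15 μT

For an infinitely long straight wire, B = μ₀I/(2πd).
B = (4π×10⁻⁷ × 0.566) / (2π × 0.0075) = 1.51×10⁻⁵ T.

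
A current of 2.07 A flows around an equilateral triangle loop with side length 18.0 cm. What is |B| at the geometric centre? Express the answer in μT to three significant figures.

Each side is a finite straight segment at perpendicular distance d = a/(2 tan(π/3)) = 0.05196 m from the centre, with end-angles ±π/3.
One side contributes B₁ = (μ₀I/4πd)·2 sin(π/3) = 6.90×10⁻⁶ T.
All 3 sides add in the same direction: B = 3 × 6.90×10⁻⁶ = 2.07×10⁻⁵ T.

B ≈ 20.7 μT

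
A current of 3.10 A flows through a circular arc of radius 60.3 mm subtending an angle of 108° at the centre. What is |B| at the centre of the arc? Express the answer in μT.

The Biot–Savart field of a circular arc at its centre is B = μ₀Iφ/(4πR), with φ = 1.885 rad.
B = (4π×10⁻⁷ × 3.10 × 1.885) / (4π × 0.0603) = 9.69×10⁻⁶ T.

B ≈ 9.69 μT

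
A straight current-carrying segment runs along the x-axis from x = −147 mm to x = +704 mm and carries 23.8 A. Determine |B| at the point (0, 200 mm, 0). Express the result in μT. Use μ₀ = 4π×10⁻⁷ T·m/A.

For a finite straight segment, B = (μ₀I/4πd)(sinθ₁ + sinθ₂), where θ₁, θ₂ are the angles from the perpendicular to each end.
The perpendicular distance is d = 0.2 m; the end-offsets along the wire are a = 0.147 m and b = 0.704 m.
sinθ₁ = 0.147/√(0.147²+0.2²) = 0.5922; sinθ₂ = 0.704/√(0.704²+0.2²) = 0.9619.
B = (4π×10⁻⁷ × 23.8) / (4π × 0.2) × (0.5922 + 0.9619) = 1.85×10⁻⁵ T.

B ≈ 18.5 μT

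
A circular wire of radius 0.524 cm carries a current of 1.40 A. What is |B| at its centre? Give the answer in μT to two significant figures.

At the centre of a circular loop the Biot–Savart law gives B = μ₀I/(2R).
B = (4π×10⁻⁷ × 1.40) / (2 × 0.00524) = 1.68×10⁻⁴ T.

B ≈ 170 μT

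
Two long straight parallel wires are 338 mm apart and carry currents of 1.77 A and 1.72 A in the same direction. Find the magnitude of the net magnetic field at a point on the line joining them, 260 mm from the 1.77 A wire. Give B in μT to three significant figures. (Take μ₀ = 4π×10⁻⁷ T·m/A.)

Each long wire gives B = μ₀I/(2πd). Distances are d₁ = 0.26 m and d₂ = 0.078 m.
B₁ = 1.36×10⁻⁶ T, B₂ = 4.41×10⁻⁶ T.
Between parallel currents the two contributions point in opposite directions, so they subtract. B = |B₁ − B₂| = |1.36×10⁻⁶ − 4.41×10⁻⁶| = 3.05×10⁻⁶ T.

B ≈ 3.05 μT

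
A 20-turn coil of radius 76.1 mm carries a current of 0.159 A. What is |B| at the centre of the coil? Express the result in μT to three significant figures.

B ≈ 26.3 μT

For an N-turn flat coil, B = Nμ₀I/(2R) with R = 0.0761 m.
B = 20 × 1.31×10⁻⁶ T = 2.63×10⁻⁵ T.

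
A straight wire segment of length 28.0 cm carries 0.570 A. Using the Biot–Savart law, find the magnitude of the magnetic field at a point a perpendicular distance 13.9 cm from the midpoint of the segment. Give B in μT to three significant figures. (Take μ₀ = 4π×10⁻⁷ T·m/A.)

For a finite straight segment, B = (μ₀I/4πd)(sinθ₁ + sinθ₂), where θ₁, θ₂ are the angles from the perpendicular to each end.
The perpendicular from the point meets the wire at its midpoint, so each end is L/2 = 0.14 m away along the wire.
sinθ₁ = 0.14/√(0.14²+0.139²) = 0.7096; sinθ₂ = 0.14/√(0.14²+0.139²) = 0.7096.
B = (4π×10⁻⁷ × 0.570) / (4π × 0.139) × (0.7096 + 0.7096) = 5.82×10⁻⁷ T.

B ≈ 0.582 μT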